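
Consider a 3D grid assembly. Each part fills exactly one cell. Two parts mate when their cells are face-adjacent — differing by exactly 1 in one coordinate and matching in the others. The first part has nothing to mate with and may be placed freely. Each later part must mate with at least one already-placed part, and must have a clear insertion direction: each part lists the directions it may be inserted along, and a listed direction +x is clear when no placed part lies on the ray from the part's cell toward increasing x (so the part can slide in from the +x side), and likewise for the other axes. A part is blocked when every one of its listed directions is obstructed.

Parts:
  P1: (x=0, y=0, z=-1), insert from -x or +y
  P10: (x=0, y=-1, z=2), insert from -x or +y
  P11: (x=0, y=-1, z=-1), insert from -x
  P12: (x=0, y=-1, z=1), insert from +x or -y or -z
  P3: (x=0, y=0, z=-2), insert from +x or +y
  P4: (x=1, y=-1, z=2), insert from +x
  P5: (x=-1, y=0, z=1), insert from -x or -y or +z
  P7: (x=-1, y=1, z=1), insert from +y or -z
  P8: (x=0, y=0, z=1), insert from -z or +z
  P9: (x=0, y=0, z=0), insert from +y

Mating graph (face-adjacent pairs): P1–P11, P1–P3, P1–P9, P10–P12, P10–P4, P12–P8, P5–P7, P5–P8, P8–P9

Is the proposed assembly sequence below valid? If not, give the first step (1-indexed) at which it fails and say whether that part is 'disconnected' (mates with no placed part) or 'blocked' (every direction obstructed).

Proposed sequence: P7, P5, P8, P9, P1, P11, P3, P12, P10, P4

Valid

1. P7@(-1, 1, 1) [+y clear] — {P7}
2. P5@(-1, 0, 1) [-x clear] — {P5, P7}
3. P8@(0, 0, 1) [-z clear] — {P5, P7, P8}
4. P9@(0, 0, 0) [+y clear] — {P5, P7, P8, P9}
5. P1@(0, 0, -1) [-x clear] — {P1, P5, P7, P8, P9}
6. P11@(0, -1, -1) [-x clear] — {P1, P11, P5, P7, P8, P9}
7. P3@(0, 0, -2) [+x clear] — {P1, P11, P3, P5, P7, P8, P9}
8. P12@(0, -1, 1) [+x clear] — {P1, P11, P12, P3, P5, P7, P8, P9}
9. P10@(0, -1, 2) [-x clear] — {P1, P10, P11, P12, P3, P5, P7, P8, P9}
10. P4@(1, -1, 2) [+x clear] — {P1, P10, P11, P12, P3, P4, P5, P7, P8, P9}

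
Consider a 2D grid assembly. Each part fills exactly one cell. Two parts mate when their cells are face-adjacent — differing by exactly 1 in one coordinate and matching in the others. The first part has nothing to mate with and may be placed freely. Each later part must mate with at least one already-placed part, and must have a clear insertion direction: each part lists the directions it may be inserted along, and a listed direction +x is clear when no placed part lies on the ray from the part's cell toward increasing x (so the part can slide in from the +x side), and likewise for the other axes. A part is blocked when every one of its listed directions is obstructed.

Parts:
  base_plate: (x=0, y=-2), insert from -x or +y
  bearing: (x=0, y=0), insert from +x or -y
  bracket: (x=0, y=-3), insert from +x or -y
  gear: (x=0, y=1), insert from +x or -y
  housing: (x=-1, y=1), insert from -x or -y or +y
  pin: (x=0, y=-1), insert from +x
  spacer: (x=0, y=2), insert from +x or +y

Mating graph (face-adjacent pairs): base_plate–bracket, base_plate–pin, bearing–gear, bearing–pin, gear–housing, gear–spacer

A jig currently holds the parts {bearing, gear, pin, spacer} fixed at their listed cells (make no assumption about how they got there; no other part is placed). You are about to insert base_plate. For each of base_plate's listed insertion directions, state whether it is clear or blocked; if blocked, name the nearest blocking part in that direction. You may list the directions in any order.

-x: ray from base_plate(0, -2) has no placed part ⇒ clear
+y: nearest on ray is pin@(0, -1) ⇒ blocked

+y: blocked by pin; -x: clear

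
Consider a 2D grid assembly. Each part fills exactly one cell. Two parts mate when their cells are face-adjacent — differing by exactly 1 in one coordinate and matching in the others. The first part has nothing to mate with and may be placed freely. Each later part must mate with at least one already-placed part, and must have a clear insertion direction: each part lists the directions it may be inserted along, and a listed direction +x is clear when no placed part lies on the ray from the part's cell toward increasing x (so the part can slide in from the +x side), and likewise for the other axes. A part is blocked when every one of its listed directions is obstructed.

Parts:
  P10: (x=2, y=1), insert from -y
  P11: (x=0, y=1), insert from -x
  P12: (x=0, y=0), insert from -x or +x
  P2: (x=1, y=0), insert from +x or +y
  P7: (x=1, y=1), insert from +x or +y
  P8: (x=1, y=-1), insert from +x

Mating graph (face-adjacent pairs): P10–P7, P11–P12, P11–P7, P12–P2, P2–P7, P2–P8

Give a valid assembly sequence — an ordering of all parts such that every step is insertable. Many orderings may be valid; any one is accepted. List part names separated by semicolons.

1. P10@(2, 1) [-y clear] — {P10}
2. P7@(1, 1) [+y clear] — {P10, P7}
3. P11@(0, 1) [-x clear] — {P10, P11, P7}
4. P2@(1, 0) [+x clear] — {P10, P11, P2, P7}
5. P8@(1, -1) [+x clear] — {P10, P11, P2, P7, P8}
6. P12@(0, 0) [-x clear] — {P10, P11, P12, P2, P7, P8}

P10; P7; P11; P2; P8; P12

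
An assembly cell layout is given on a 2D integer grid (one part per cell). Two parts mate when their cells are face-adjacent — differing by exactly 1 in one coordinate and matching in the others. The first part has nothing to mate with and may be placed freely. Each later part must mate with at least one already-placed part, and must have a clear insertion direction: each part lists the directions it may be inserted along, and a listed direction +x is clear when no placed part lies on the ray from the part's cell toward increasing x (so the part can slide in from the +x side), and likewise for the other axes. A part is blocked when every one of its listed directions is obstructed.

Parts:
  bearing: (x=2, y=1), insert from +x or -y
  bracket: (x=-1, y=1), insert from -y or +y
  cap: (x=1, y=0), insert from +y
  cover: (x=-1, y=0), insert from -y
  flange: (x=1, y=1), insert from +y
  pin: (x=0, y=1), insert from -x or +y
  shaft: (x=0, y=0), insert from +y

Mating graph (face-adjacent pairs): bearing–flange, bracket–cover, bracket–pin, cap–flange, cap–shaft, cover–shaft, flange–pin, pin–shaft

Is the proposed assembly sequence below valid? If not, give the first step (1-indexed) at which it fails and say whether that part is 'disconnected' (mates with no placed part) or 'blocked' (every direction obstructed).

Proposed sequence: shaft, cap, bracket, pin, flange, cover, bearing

Invalid at step 3 (disconnected)

1. shaft@(0, 0) [+y clear] — {shaft}
2. cap@(1, 0) [+y clear] — {cap, shaft}
3. bracket@(-1, 1) — no placed neighbour ⇒ disconnected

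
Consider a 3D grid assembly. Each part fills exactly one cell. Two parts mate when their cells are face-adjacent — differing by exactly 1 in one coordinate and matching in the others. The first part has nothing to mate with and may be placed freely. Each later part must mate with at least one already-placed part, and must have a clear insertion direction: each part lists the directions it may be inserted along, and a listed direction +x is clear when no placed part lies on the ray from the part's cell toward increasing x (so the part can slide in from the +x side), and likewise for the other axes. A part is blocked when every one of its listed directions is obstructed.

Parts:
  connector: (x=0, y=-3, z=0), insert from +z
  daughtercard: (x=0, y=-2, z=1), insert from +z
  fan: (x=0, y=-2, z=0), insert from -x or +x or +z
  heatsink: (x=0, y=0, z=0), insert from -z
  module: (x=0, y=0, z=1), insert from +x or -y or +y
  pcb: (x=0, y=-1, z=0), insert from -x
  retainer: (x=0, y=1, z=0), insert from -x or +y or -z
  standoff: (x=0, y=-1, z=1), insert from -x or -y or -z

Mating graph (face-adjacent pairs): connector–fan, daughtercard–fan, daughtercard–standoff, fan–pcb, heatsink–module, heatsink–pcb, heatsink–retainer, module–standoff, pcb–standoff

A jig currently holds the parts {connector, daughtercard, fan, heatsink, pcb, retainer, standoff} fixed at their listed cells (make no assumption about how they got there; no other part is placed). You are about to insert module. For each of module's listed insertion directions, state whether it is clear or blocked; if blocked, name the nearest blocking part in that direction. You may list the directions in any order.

+x: ray from module(0, 0, 1) has no placed part ⇒ clear
-y: nearest on ray is standoff@(0, -1, 1) ⇒ blocked
+y: ray from module(0, 0, 1) has no placed part ⇒ clear

+x: clear; +y: clear; -y: blocked by standoff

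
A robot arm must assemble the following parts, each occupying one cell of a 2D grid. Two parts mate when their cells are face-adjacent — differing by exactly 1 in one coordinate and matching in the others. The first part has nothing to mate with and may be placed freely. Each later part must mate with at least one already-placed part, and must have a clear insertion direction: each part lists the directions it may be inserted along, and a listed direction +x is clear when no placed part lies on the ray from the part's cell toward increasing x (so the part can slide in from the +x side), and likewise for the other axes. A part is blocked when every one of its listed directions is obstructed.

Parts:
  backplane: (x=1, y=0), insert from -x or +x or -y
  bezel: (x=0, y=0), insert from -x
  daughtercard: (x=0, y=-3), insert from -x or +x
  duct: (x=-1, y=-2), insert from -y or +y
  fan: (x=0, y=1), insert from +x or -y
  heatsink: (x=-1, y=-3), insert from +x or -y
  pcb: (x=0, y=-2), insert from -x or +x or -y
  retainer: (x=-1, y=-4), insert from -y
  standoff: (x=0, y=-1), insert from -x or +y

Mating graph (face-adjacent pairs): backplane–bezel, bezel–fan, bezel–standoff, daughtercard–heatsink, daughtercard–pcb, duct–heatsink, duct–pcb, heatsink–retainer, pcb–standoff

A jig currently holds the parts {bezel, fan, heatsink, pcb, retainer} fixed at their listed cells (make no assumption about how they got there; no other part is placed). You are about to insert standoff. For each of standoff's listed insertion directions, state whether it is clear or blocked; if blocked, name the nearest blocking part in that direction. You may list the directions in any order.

-x: ray from standoff(0, -1) has no placed part ⇒ clear
+y: nearest on ray is bezel@(0, 0) ⇒ blocked

+y: blocked by bezel; -x: clear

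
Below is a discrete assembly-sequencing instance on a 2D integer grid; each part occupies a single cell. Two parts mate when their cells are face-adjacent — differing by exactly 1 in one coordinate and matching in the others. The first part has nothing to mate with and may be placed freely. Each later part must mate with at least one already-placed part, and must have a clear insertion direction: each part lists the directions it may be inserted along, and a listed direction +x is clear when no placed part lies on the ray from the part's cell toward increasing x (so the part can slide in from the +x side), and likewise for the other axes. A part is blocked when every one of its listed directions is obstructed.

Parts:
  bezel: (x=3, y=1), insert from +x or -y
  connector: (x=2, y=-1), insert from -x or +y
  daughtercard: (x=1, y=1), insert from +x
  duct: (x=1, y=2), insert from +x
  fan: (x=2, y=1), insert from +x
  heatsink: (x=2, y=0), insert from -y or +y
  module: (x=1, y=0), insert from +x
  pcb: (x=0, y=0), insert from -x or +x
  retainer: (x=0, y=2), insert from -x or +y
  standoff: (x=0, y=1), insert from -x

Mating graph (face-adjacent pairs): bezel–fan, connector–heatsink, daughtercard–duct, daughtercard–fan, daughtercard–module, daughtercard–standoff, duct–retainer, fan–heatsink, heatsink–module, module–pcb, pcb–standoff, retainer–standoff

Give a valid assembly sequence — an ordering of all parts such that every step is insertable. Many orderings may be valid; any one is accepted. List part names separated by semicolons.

standoff; daughtercard; module; duct; heatsink; fan; retainer; pcb; connector; bezel

1. standoff@(0, 1) [-x clear] — {standoff}
2. daughtercard@(1, 1) [+x clear] — {daughtercard, standoff}
3. module@(1, 0) [+x clear] — {daughtercard, module, standoff}
4. duct@(1, 2) [+x clear] — {daughtercard, duct, module, standoff}
5. heatsink@(2, 0) [-y clear] — {daughtercard, duct, heatsink, module, standoff}
6. fan@(2, 1) [+x clear] — {daughtercard, duct, fan, heatsink, module, standoff}
7. retainer@(0, 2) [-x clear] — {daughtercard, duct, fan, heatsink, module, retainer, standoff}
8. pcb@(0, 0) [-x clear] — {daughtercard, duct, fan, heatsink, module, pcb, retainer, standoff}
9. connector@(2, -1) [-x clear] — {connector, daughtercard, duct, fan, heatsink, module, pcb, retainer, standoff}
10. bezel@(3, 1) [+x clear] — {bezel, connector, daughtercard, duct, fan, heatsink, module, pcb, retainer, standoff}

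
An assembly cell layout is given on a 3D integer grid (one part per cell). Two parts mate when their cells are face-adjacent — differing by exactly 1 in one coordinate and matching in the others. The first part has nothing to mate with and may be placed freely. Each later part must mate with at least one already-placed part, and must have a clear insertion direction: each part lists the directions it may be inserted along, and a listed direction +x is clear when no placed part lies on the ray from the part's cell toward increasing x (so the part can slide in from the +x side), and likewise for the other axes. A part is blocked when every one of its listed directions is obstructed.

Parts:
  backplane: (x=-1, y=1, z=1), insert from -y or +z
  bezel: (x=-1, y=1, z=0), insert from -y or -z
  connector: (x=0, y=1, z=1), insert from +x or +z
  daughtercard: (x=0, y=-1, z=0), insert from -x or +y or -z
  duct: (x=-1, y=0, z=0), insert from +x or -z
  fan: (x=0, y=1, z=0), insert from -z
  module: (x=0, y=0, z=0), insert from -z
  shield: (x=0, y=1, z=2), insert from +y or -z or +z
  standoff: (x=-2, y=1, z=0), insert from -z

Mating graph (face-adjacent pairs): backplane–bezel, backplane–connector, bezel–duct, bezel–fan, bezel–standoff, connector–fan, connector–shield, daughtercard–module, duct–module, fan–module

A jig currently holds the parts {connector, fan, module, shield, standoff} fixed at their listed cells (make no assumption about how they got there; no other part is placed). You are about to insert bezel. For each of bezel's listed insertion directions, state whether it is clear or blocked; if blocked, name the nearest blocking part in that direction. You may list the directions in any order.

-y: ray from bezel(-1, 1, 0) has no placed part ⇒ clear
-z: ray from bezel(-1, 1, 0) has no placed part ⇒ clear

-y: clear; -z: clear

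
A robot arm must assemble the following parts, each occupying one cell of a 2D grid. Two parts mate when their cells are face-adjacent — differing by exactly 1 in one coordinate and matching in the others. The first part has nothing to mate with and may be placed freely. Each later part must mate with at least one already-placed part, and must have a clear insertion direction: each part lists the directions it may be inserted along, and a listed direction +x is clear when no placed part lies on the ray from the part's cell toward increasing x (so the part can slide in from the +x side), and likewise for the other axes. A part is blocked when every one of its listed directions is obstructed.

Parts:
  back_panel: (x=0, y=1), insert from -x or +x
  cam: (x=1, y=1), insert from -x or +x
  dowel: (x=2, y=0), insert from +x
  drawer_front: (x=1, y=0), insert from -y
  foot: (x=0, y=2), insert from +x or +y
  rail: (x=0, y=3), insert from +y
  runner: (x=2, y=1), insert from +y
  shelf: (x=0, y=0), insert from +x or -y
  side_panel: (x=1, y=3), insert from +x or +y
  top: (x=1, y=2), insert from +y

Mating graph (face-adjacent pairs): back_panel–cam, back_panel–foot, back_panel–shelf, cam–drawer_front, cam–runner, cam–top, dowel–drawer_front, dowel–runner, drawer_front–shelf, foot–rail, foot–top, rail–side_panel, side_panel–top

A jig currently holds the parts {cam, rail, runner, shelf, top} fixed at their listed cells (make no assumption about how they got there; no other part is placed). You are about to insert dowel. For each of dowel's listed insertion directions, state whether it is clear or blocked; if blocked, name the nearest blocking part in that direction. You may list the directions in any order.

+x: ray from dowel(2, 0) has no placed part ⇒ clear

+x: clear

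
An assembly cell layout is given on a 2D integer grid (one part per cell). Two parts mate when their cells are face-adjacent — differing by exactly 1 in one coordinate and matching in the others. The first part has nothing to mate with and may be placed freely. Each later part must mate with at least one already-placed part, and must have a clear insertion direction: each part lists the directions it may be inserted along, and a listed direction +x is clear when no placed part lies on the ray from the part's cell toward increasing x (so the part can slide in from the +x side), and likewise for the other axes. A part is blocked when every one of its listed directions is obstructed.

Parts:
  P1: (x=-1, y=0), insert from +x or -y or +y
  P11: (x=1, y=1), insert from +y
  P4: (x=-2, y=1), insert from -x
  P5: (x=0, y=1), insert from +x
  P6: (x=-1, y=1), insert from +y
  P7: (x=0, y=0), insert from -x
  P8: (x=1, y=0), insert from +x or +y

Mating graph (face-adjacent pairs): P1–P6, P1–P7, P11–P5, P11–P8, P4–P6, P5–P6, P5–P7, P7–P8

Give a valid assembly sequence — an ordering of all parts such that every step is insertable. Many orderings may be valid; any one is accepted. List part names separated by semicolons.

P6; P4; P5; P11; P7; P1; P8

1. P6@(-1, 1) [+y clear] — {P6}
2. P4@(-2, 1) [-x clear] — {P4, P6}
3. P5@(0, 1) [+x clear] — {P4, P5, P6}
4. P11@(1, 1) [+y clear] — {P11, P4, P5, P6}
5. P7@(0, 0) [-x clear] — {P11, P4, P5, P6, P7}
6. P1@(-1, 0) [-y clear] — {P1, P11, P4, P5, P6, P7}
7. P8@(1, 0) [+x clear] — {P1, P11, P4, P5, P6, P7, P8}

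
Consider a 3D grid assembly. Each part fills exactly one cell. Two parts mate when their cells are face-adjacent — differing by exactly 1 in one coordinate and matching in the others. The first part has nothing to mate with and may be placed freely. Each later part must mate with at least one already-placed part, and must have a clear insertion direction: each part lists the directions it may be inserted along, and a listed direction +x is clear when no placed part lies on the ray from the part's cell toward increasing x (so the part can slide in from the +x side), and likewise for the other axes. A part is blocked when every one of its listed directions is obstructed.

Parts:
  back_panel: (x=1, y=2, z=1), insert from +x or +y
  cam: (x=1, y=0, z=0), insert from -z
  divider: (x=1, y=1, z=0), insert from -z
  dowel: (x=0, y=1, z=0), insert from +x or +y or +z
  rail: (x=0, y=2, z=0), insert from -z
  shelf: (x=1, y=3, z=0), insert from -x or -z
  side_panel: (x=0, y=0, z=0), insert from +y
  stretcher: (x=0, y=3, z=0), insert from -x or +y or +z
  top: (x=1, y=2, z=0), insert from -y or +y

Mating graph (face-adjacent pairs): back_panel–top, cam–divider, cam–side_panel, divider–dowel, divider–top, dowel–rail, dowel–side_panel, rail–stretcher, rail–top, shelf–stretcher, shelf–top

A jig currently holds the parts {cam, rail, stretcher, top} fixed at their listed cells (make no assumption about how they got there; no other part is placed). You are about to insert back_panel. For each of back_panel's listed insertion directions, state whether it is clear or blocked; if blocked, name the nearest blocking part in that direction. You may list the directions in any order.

+x: clear; +y: clear

+x: ray from back_panel(1, 2, 1) has no placed part ⇒ clear
+y: ray from back_panel(1, 2, 1) has no placed part ⇒ clear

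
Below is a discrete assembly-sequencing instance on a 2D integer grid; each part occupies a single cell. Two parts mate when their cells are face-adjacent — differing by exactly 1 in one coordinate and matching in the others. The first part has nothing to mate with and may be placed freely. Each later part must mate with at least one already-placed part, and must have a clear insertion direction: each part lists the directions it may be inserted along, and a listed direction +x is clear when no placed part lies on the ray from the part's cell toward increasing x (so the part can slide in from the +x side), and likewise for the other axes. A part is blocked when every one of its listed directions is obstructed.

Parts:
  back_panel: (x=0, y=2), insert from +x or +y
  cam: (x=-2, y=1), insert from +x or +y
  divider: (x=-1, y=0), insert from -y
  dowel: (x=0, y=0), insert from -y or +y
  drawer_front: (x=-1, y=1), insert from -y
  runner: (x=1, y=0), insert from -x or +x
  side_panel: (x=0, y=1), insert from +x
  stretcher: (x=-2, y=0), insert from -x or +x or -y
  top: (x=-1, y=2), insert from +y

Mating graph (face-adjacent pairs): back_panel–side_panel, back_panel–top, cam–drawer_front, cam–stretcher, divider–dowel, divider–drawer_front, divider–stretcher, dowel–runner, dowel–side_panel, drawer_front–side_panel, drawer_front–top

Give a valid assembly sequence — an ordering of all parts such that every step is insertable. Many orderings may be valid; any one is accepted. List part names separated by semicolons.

stretcher; cam; drawer_front; divider; dowel; runner; top; back_panel; side_panel

1. stretcher@(-2, 0) [-x clear] — {stretcher}
2. cam@(-2, 1) [+x clear] — {cam, stretcher}
3. drawer_front@(-1, 1) [-y clear] — {cam, drawer_front, stretcher}
4. divider@(-1, 0) [-y clear] — {cam, divider, drawer_front, stretcher}
5. dowel@(0, 0) [-y clear] — {cam, divider, dowel, drawer_front, stretcher}
6. runner@(1, 0) [+x clear] — {cam, divider, dowel, drawer_front, runner, stretcher}
7. top@(-1, 2) [+y clear] — {cam, divider, dowel, drawer_front, runner, stretcher, top}
8. back_panel@(0, 2) [+x clear] — {back_panel, cam, divider, dowel, drawer_front, runner, stretcher, top}
9. side_panel@(0, 1) [+x clear] — {back_panel, cam, divider, dowel, drawer_front, runner, side_panel, stretcher, top}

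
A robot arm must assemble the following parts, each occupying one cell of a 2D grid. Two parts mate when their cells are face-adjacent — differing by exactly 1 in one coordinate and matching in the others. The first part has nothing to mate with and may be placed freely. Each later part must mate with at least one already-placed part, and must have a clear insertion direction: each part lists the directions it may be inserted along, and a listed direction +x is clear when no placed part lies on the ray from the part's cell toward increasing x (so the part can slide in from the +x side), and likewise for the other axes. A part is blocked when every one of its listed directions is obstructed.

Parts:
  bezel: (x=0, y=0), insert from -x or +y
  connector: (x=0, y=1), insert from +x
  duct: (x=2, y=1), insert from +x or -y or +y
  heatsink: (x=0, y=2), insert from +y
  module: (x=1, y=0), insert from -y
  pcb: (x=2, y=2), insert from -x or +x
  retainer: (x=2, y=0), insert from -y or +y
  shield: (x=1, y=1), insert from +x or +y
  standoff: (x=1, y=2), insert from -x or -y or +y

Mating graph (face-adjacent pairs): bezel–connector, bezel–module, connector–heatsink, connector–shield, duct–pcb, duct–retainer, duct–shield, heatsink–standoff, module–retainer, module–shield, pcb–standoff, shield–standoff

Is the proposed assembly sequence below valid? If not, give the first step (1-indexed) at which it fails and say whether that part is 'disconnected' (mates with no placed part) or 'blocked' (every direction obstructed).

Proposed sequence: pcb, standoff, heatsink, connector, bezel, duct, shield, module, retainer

Invalid at step 7 (blocked)

1. pcb@(2, 2) [-x clear] — {pcb}
2. standoff@(1, 2) [-x clear] — {pcb, standoff}
3. heatsink@(0, 2) [+y clear] — {heatsink, pcb, standoff}
4. connector@(0, 1) [+x clear] — {connector, heatsink, pcb, standoff}
5. bezel@(0, 0) [-x clear] — {bezel, connector, heatsink, pcb, standoff}
6. duct@(2, 1) [+x clear] — {bezel, connector, duct, heatsink, pcb, standoff}
7. shield@(1, 1) — +x/+y all obstructed ⇒ blocked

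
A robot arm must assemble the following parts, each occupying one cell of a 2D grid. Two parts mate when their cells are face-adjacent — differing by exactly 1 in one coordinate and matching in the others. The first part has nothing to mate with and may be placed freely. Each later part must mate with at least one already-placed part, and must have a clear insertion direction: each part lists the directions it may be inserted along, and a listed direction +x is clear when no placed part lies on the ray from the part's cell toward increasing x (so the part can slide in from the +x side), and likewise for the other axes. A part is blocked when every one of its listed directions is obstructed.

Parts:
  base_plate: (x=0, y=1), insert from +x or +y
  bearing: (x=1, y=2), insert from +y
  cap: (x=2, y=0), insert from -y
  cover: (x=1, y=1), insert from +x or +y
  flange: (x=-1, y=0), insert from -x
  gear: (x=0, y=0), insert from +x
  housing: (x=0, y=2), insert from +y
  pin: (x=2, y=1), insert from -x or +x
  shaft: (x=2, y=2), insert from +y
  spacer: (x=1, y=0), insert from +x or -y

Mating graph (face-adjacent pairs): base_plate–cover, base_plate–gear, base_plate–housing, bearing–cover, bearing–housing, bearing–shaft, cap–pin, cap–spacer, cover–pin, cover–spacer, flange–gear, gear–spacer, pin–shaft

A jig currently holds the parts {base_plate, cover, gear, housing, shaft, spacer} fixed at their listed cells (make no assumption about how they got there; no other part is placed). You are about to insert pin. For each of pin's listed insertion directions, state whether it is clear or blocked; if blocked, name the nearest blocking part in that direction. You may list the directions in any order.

+x: clear; -x: blocked by cover

-x: nearest on ray is cover@(1, 1) ⇒ blocked
+x: ray from pin(2, 1) has no placed part ⇒ clear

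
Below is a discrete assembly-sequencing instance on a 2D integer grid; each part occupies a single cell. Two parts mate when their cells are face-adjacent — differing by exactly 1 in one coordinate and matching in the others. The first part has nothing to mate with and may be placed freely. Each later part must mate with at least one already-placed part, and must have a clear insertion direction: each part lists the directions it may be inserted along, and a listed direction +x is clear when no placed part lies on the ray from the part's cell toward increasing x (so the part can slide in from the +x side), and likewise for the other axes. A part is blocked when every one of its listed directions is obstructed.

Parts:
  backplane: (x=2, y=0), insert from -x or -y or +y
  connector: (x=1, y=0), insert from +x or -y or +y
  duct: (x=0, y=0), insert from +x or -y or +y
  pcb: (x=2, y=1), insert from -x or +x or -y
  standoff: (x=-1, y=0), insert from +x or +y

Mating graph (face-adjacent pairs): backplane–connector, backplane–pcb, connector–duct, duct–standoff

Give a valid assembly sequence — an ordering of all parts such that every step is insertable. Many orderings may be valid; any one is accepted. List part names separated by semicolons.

1. connector@(1, 0) [+x clear] — {connector}
2. backplane@(2, 0) [-y clear] — {backplane, connector}
3. pcb@(2, 1) [-x clear] — {backplane, connector, pcb}
4. duct@(0, 0) [-y clear] — {backplane, connector, duct, pcb}
5. standoff@(-1, 0) [+y clear] — {backplane, connector, duct, pcb, standoff}

connector; backplane; pcb; duct; standoff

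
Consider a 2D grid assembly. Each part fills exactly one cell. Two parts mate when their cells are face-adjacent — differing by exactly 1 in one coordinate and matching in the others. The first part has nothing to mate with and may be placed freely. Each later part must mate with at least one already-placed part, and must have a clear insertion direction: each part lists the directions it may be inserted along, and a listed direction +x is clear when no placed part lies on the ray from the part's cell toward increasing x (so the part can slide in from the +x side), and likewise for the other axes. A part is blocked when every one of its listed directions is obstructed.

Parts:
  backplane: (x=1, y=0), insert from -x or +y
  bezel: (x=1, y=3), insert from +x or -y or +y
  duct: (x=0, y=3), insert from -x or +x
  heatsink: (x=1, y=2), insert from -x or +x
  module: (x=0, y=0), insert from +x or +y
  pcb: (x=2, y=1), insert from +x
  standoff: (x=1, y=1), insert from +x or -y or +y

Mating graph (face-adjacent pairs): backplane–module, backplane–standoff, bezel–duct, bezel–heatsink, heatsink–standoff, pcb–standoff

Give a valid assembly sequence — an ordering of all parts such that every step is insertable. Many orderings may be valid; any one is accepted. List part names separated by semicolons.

heatsink; standoff; backplane; pcb; module; bezel; duct

1. heatsink@(1, 2) [-x clear] — {heatsink}
2. standoff@(1, 1) [+x clear] — {heatsink, standoff}
3. backplane@(1, 0) [-x clear] — {backplane, heatsink, standoff}
4. pcb@(2, 1) [+x clear] — {backplane, heatsink, pcb, standoff}
5. module@(0, 0) [+y clear] — {backplane, heatsink, module, pcb, standoff}
6. bezel@(1, 3) [+x clear] — {backplane, bezel, heatsink, module, pcb, standoff}
7. duct@(0, 3) [-x clear] — {backplane, bezel, duct, heatsink, module, pcb, standoff}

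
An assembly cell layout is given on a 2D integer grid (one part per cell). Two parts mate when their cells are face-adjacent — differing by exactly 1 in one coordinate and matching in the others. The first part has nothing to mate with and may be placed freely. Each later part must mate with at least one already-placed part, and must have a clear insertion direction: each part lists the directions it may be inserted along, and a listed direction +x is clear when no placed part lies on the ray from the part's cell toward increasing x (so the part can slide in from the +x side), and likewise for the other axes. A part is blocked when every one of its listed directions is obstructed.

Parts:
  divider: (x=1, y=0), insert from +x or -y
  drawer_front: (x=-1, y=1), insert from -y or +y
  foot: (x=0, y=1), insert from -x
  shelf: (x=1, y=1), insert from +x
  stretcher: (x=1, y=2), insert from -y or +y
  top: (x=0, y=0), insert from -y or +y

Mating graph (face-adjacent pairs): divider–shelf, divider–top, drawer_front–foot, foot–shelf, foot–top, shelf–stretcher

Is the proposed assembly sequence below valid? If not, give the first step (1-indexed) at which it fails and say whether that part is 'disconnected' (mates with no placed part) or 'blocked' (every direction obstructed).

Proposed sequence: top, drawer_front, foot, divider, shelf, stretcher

Invalid at step 2 (disconnected)

1. top@(0, 0) [-y clear] — {top}
2. drawer_front@(-1, 1) — no placed neighbour ⇒ disconnected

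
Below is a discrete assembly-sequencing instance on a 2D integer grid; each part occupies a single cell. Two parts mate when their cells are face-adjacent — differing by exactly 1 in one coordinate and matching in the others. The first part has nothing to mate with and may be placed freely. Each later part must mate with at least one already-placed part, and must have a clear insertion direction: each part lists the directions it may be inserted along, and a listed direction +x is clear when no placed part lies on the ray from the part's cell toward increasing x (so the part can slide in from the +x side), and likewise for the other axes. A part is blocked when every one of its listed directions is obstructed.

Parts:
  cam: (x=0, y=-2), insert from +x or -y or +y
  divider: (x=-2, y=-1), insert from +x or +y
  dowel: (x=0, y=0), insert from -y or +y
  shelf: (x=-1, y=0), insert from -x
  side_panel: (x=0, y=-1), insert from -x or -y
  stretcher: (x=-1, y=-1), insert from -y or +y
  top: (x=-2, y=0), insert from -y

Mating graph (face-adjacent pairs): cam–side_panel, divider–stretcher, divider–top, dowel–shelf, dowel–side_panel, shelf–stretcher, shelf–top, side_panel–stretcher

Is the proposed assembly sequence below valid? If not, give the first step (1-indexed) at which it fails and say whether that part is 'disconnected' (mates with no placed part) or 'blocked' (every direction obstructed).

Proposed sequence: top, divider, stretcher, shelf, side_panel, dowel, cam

1. top@(-2, 0) [-y clear] — {top}
2. divider@(-2, -1) [+x clear] — {divider, top}
3. stretcher@(-1, -1) [-y clear] — {divider, stretcher, top}
4. shelf@(-1, 0) — -x all obstructed ⇒ blocked

Invalid at step 4 (blocked)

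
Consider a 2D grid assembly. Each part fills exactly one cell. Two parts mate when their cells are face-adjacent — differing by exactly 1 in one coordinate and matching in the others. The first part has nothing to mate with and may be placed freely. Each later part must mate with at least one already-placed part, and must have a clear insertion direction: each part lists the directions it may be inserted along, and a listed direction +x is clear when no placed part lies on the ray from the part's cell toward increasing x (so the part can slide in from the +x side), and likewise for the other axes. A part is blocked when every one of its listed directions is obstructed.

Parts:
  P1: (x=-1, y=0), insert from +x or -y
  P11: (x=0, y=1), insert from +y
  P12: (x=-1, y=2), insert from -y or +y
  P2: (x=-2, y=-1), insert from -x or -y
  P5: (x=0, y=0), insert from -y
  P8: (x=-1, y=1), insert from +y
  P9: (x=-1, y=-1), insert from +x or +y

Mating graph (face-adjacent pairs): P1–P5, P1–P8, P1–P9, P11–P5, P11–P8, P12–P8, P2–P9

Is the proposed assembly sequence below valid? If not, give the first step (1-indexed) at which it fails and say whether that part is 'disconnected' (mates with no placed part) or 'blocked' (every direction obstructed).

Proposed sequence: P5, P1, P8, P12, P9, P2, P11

1. P5@(0, 0) [-y clear] — {P5}
2. P1@(-1, 0) [-y clear] — {P1, P5}
3. P8@(-1, 1) [+y clear] — {P1, P5, P8}
4. P12@(-1, 2) [+y clear] — {P1, P12, P5, P8}
5. P9@(-1, -1) [+x clear] — {P1, P12, P5, P8, P9}
6. P2@(-2, -1) [-x clear] — {P1, P12, P2, P5, P8, P9}
7. P11@(0, 1) [+y clear] — {P1, P11, P12, P2, P5, P8, P9}

Valid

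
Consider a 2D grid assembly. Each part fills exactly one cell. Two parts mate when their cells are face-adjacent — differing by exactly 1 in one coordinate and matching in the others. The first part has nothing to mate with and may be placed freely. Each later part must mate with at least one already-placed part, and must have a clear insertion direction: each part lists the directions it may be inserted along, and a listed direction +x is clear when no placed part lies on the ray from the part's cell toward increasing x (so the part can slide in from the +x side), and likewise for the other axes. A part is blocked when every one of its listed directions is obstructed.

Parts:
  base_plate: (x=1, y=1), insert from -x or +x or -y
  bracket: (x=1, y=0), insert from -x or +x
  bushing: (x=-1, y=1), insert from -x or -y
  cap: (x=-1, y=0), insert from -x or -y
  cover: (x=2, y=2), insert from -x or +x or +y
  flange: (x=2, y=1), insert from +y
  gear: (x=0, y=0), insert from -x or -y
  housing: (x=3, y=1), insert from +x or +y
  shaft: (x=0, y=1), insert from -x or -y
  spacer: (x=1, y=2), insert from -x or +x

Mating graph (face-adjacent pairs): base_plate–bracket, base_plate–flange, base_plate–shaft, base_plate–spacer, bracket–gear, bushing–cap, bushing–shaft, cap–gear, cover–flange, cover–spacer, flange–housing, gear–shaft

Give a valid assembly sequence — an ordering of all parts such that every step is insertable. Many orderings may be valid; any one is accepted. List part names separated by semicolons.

1. cap@(-1, 0) [-x clear] — {cap}
2. bushing@(-1, 1) [-x clear] — {bushing, cap}
3. shaft@(0, 1) [-y clear] — {bushing, cap, shaft}
4. base_plate@(1, 1) [+x clear] — {base_plate, bushing, cap, shaft}
5. bracket@(1, 0) [+x clear] — {base_plate, bracket, bushing, cap, shaft}
6. spacer@(1, 2) [-x clear] — {base_plate, bracket, bushing, cap, shaft, spacer}
7. flange@(2, 1) [+y clear] — {base_plate, bracket, bushing, cap, flange, shaft, spacer}
8. cover@(2, 2) [+x clear] — {base_plate, bracket, bushing, cap, cover, flange, shaft, spacer}
9. housing@(3, 1) [+x clear] — {base_plate, bracket, bushing, cap, cover, flange, housing, shaft, spacer}
10. gear@(0, 0) [-y clear] — {base_plate, bracket, bushing, cap, cover, flange, gear, housing, shaft, spacer}

cap; bushing; shaft; base_plate; bracket; spacer; flange; cover; housing; gear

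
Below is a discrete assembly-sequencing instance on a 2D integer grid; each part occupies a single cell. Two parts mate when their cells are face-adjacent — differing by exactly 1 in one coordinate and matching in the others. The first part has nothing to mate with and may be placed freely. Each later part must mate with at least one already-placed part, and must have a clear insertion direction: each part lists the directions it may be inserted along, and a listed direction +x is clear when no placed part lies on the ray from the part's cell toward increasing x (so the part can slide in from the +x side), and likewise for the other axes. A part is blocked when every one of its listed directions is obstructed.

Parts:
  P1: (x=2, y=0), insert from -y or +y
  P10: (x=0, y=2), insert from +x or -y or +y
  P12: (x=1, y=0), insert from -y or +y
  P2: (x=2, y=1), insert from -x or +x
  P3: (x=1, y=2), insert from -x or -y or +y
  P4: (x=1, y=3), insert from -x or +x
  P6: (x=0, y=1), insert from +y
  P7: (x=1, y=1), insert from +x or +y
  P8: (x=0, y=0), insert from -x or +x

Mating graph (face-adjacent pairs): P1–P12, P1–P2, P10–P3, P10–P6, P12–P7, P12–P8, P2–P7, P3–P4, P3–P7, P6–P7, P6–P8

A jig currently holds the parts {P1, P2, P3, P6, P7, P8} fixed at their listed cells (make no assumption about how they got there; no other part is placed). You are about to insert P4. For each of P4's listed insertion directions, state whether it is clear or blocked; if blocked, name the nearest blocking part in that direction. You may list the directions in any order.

+x: clear; -x: clear

-x: ray from P4(1, 3) has no placed part ⇒ clear
+x: ray from P4(1, 3) has no placed part ⇒ clear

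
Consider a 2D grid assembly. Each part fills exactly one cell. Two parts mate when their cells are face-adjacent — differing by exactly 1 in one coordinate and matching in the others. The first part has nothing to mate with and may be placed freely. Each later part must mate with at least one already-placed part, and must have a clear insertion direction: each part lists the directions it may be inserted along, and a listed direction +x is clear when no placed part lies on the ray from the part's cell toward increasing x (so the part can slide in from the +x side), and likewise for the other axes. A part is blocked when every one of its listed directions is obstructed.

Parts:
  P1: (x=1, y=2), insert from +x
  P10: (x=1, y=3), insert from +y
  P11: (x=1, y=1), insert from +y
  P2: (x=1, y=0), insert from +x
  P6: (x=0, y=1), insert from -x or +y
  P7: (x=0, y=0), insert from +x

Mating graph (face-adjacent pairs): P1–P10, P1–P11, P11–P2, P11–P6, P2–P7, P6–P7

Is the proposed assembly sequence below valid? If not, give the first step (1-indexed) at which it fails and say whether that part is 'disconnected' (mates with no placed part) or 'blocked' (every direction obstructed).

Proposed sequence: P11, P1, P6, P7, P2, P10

1. P11@(1, 1) [+y clear] — {P11}
2. P1@(1, 2) [+x clear] — {P1, P11}
3. P6@(0, 1) [-x clear] — {P1, P11, P6}
4. P7@(0, 0) [+x clear] — {P1, P11, P6, P7}
5. P2@(1, 0) [+x clear] — {P1, P11, P2, P6, P7}
6. P10@(1, 3) [+y clear] — {P1, P10, P11, P2, P6, P7}

Valid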